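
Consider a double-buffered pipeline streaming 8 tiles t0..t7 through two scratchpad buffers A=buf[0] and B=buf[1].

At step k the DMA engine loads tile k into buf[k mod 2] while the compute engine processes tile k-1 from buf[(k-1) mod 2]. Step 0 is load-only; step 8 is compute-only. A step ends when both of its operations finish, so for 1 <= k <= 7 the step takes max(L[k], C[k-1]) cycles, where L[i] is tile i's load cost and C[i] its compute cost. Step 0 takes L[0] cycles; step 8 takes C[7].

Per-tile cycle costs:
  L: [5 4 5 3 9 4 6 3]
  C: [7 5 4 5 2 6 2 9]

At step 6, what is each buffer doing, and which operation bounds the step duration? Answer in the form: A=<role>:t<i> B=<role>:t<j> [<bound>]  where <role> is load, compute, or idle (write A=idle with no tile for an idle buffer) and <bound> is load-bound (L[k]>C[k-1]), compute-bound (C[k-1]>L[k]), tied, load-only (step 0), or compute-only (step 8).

step 6: A=load:t6 B=compute:t5 [tied]

  0. 5=5c; end=5; A:t0 B:-
  1. max(4,7)=7c; end=12; A:t0 B:t1
  2. max(5,5)=5c; end=17; A:t2 B:t1
  3. max(3,4)=4c; end=21; A:t2 B:t3
  4. max(9,5)=9c; end=30; A:t4 B:t3
  5. max(4,2)=4c; end=34; A:t4 B:t5
  6. max(6,6)=6c; end=40; A:t6 B:t5
  7. max(3,2)=3c; end=43; A:t6 B:t7
  8. 9=9c; end=52; A:t6 B:t7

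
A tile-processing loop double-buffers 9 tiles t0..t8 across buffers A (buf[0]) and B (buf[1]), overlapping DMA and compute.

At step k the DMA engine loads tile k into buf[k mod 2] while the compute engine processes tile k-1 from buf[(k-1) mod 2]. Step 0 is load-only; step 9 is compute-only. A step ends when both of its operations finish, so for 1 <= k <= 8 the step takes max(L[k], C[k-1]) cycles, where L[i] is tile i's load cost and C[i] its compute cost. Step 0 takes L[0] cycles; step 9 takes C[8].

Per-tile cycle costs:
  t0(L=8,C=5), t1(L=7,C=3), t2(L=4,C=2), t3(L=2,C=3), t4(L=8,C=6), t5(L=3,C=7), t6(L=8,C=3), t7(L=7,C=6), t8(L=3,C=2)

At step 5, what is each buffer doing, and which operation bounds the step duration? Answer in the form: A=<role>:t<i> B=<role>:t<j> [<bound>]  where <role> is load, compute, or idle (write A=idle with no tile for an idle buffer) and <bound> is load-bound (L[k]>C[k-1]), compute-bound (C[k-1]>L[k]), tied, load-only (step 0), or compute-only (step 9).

step 5: A=compute:t4 B=load:t5 [compute-bound]

[0] DMA t0→A (8c) ∥ CU idle ⇒ 8c, clock 8
[1] DMA t1→B (7c) ∥ CU A:t0 (5c) ⇒ 7c, clock 15
[2] DMA t2→A (4c) ∥ CU B:t1 (3c) ⇒ 4c, clock 19
[3] DMA t3→B (2c) ∥ CU A:t2 (2c) ⇒ 2c, clock 21
[4] DMA t4→A (8c) ∥ CU B:t3 (3c) ⇒ 8c, clock 29
[5] DMA t5→B (3c) ∥ CU A:t4 (6c) ⇒ 6c, clock 35
[6] DMA t6→A (8c) ∥ CU B:t5 (7c) ⇒ 8c, clock 43
[7] DMA t7→B (7c) ∥ CU A:t6 (3c) ⇒ 7c, clock 50
[8] DMA t8→A (3c) ∥ CU B:t7 (6c) ⇒ 6c, clock 56
[9] DMA idle ∥ CU A:t8 (2c) ⇒ 2c, clock 58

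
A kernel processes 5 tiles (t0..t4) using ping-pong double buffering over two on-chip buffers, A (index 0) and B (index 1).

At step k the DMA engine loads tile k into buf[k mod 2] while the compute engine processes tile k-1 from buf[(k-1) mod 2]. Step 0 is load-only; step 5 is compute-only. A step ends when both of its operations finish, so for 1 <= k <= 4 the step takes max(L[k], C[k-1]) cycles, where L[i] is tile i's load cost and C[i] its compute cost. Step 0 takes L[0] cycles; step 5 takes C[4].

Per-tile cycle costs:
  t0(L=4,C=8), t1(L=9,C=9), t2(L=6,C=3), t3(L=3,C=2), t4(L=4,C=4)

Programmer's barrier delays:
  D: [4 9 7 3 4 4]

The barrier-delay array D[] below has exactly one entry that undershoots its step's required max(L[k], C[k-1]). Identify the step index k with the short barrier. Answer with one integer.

hazard at step 2

k=0 barrier L[0]=4→4c, D[0]=4 ok
k=1 barrier max(L[1]=9,C[0]=8)→9c, D[1]=9 ok
k=2 barrier max(L[2]=6,C[1]=9)→9c, D[2]=7 SHORT
k=3 barrier max(L[3]=3,C[2]=3)→3c, D[3]=3 ok
k=4 barrier max(L[4]=4,C[3]=2)→4c, D[4]=4 ok
k=5 barrier C[4]=4→4c, D[5]=4 ok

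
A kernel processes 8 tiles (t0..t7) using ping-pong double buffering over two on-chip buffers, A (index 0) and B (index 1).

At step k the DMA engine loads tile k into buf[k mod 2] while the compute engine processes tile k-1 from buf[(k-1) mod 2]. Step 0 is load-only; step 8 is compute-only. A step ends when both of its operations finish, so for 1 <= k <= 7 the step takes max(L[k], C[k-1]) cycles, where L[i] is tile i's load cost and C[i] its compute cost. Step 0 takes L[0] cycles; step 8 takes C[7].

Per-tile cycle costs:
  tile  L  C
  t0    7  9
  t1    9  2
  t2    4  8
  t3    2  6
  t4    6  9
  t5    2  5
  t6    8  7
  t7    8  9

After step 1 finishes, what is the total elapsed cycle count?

end_cycle[1] = 16

[0] DMA t0→A (7c) ∥ CU idle ⇒ 7c, clock 7
[1] DMA t1→B (9c) ∥ CU A:t0 (9c) ⇒ 9c, clock 16
[2] DMA t2→A (4c) ∥ CU B:t1 (2c) ⇒ 4c, clock 20
[3] DMA t3→B (2c) ∥ CU A:t2 (8c) ⇒ 8c, clock 28
[4] DMA t4→A (6c) ∥ CU B:t3 (6c) ⇒ 6c, clock 34
[5] DMA t5→B (2c) ∥ CU A:t4 (9c) ⇒ 9c, clock 43
[6] DMA t6→A (8c) ∥ CU B:t5 (5c) ⇒ 8c, clock 51
[7] DMA t7→B (8c) ∥ CU A:t6 (7c) ⇒ 8c, clock 59
[8] DMA idle ∥ CU B:t7 (9c) ⇒ 9c, clock 68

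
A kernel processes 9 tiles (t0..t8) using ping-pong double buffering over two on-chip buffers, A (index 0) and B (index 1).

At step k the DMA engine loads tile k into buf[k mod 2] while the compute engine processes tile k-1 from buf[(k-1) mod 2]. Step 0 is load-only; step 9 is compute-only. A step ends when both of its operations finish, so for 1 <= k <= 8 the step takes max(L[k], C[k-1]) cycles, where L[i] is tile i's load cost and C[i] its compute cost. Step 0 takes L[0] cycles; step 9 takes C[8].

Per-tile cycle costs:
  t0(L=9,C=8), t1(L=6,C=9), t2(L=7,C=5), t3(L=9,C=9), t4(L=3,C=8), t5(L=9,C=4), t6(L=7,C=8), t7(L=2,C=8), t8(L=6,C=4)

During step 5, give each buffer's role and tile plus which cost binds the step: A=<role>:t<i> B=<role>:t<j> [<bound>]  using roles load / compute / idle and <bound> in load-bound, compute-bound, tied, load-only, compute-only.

step 5: A=compute:t4 B=load:t5 [load-bound]

k=0 load=t0/9c comp=- wait=9 total=9
k=1 load=t1/6c comp=t0/8c wait=8 total=17
k=2 load=t2/7c comp=t1/9c wait=9 total=26
k=3 load=t3/9c comp=t2/5c wait=9 total=35
k=4 load=t4/3c comp=t3/9c wait=9 total=44
k=5 load=t5/9c comp=t4/8c wait=9 total=53
k=6 load=t6/7c comp=t5/4c wait=7 total=60
k=7 load=t7/2c comp=t6/8c wait=8 total=68
k=8 load=t8/6c comp=t7/8c wait=8 total=76
k=9 load=- comp=t8/4c wait=4 total=80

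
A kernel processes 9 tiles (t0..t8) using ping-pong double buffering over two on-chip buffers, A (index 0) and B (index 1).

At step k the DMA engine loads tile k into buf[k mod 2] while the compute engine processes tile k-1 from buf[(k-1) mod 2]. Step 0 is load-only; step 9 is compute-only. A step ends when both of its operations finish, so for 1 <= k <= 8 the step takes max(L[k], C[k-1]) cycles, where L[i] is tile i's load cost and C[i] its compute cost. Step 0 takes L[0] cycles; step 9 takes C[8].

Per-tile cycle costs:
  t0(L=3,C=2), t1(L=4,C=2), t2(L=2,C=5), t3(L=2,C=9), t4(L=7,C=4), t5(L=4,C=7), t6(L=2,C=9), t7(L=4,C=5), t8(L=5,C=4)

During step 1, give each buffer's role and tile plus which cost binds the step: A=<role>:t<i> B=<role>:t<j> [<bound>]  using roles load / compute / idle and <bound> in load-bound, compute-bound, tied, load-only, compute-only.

step 1: A=compute:t0 B=load:t1 [load-bound]

k=0 load=t0/3c comp=- wait=3 total=3
k=1 load=t1/4c comp=t0/2c wait=4 total=7
k=2 load=t2/2c comp=t1/2c wait=2 total=9
k=3 load=t3/2c comp=t2/5c wait=5 total=14
k=4 load=t4/7c comp=t3/9c wait=9 total=23
k=5 load=t5/4c comp=t4/4c wait=4 total=27
k=6 load=t6/2c comp=t5/7c wait=7 total=34
k=7 load=t7/4c comp=t6/9c wait=9 total=43
k=8 load=t8/5c comp=t7/5c wait=5 total=48
k=9 load=- comp=t8/4c wait=4 total=52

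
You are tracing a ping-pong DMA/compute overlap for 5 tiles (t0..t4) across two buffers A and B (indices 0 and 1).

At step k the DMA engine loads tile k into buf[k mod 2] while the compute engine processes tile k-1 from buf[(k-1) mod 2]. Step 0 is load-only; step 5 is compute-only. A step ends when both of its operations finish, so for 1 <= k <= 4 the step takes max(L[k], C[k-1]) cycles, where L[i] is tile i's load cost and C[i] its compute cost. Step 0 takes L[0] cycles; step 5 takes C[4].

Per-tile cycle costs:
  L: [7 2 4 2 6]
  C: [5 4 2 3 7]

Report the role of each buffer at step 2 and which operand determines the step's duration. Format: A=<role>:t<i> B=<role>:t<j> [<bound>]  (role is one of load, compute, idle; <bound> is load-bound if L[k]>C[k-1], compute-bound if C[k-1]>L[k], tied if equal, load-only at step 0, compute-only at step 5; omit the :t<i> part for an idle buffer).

[0] DMA t0→A (7c) ∥ CU idle ⇒ 7c, clock 7
[1] DMA t1→B (2c) ∥ CU A:t0 (5c) ⇒ 5c, clock 12
[2] DMA t2→A (4c) ∥ CU B:t1 (4c) ⇒ 4c, clock 16
[3] DMA t3→B (2c) ∥ CU A:t2 (2c) ⇒ 2c, clock 18
[4] DMA t4→A (6c) ∥ CU B:t3 (3c) ⇒ 6c, clock 24
[5] DMA idle ∥ CU A:t4 (7c) ⇒ 7c, clock 31

step 2: A=load:t2 B=compute:t1 [tied]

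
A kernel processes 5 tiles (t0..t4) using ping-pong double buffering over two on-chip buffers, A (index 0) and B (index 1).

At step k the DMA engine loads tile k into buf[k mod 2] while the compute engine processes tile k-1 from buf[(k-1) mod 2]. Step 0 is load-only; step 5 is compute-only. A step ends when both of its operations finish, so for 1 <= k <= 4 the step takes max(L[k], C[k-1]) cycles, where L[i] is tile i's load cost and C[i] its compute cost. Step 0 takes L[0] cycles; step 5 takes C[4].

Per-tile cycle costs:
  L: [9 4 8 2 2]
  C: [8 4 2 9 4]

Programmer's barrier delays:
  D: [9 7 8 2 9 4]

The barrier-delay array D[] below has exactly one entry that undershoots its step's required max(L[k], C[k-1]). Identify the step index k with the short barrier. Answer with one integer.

[0] required=L[0]=9=9 vs D=9 ok
[1] required=max(L[1]=4,C[0]=8)=8 vs D=7 SHORT
[2] required=max(L[2]=8,C[1]=4)=8 vs D=8 ok
[3] required=max(L[3]=2,C[2]=2)=2 vs D=2 ok
[4] required=max(L[4]=2,C[3]=9)=9 vs D=9 ok
[5] required=C[4]=4=4 vs D=4 ok

hazard at step 1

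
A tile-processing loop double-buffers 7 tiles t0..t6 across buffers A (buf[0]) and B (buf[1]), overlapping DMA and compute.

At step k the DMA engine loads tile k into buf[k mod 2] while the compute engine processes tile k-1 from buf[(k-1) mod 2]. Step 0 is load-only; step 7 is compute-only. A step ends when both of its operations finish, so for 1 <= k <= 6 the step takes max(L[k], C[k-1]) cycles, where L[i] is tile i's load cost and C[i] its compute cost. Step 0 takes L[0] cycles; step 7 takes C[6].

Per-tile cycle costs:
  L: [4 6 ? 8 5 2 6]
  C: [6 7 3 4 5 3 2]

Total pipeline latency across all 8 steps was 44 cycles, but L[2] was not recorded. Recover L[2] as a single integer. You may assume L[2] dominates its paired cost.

step 0 | dur = L[0]=4 = 4
step 1 | dur = max(L[1]=6, C[0]=6) = 6
step 2 | dur = max(L[2]=?, C[1]=7) = L[2]  (unknown; binding)
step 3 | dur = max(L[3]=8, C[2]=3) = 8
step 4 | dur = max(L[4]=5, C[3]=4) = 5
step 5 | dur = max(L[5]=2, C[4]=5) = 5
step 6 | dur = max(L[6]=6, C[5]=3) = 6
step 7 | dur = C[6]=2 = 2
sum of known step durations = 36
dur[2] = total - known = 44 - 36 = 8
L[2] is the binding max in step 2, so L[2] = dur[2] = 8

L[2] = 8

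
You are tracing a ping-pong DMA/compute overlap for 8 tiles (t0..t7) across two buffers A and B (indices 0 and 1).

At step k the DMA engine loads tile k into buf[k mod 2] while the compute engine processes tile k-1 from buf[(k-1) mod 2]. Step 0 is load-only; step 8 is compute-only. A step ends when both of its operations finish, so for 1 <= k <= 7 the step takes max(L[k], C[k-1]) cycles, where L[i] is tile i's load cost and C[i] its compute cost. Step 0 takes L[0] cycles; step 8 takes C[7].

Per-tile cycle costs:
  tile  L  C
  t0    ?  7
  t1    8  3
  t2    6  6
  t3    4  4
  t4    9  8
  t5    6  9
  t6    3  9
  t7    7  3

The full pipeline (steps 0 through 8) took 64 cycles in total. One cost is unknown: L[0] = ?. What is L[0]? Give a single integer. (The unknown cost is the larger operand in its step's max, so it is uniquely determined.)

step 0: dur = L[0]=? = L[0]  (unknown; binding)
step 1: dur = max(L[1]=8, C[0]=7) = 8
step 2: dur = max(L[2]=6, C[1]=3) = 6
step 3: dur = max(L[3]=4, C[2]=6) = 6
step 4: dur = max(L[4]=9, C[3]=4) = 9
step 5: dur = max(L[5]=6, C[4]=8) = 8
step 6: dur = max(L[6]=3, C[5]=9) = 9
step 7: dur = max(L[7]=7, C[6]=9) = 9
step 8: dur = C[7]=3 = 3
sum of known step durations = 58
dur[0] = total - known = 64 - 58 = 6
L[0] is the binding max in step 0, so L[0] = dur[0] = 6

L[0] = 6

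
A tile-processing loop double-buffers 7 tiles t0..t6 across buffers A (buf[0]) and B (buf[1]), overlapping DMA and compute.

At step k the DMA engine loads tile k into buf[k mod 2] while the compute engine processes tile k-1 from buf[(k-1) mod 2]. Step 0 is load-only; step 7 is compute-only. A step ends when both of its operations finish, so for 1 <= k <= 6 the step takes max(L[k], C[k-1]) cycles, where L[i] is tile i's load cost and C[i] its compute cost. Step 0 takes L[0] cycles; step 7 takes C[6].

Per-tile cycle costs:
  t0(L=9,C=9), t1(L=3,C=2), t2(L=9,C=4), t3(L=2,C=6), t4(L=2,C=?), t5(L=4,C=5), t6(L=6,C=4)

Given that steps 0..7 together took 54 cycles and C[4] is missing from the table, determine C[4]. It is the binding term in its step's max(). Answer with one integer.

C[4] = 7

step 0 | dur = L[0]=9 = 9
step 1 | dur = max(L[1]=3, C[0]=9) = 9
step 2 | dur = max(L[2]=9, C[1]=2) = 9
step 3 | dur = max(L[3]=2, C[2]=4) = 4
step 4 | dur = max(L[4]=2, C[3]=6) = 6
step 5 | dur = max(L[5]=4, C[4]=?) = C[4]  (unknown; binding)
step 6 | dur = max(L[6]=6, C[5]=5) = 6
step 7 | dur = C[6]=4 = 4
sum of known step durations = 47
dur[5] = total - known = 54 - 47 = 7
C[4] is the binding max in step 5, so C[4] = dur[5] = 7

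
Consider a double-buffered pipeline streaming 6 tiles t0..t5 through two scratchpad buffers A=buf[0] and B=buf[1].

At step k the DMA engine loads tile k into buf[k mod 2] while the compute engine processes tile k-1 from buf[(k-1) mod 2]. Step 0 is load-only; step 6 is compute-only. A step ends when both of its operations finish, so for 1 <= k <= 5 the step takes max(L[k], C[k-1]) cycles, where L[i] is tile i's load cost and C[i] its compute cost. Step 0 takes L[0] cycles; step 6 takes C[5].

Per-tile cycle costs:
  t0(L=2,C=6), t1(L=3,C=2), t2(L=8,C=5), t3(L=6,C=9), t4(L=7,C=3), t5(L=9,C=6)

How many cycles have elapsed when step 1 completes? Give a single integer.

step 0: L[0]=2 → dur=2, Σ=2 | A=load:t0 B=idle [load-only]
step 1: L[1]=3 C[0]=6 → dur=6, Σ=8 | A=compute:t0 B=load:t1 [compute-bound]
step 2: L[2]=8 C[1]=2 → dur=8, Σ=16 | A=load:t2 B=compute:t1 [load-bound]
step 3: L[3]=6 C[2]=5 → dur=6, Σ=22 | A=compute:t2 B=load:t3 [load-bound]
step 4: L[4]=7 C[3]=9 → dur=9, Σ=31 | A=load:t4 B=compute:t3 [compute-bound]
step 5: L[5]=9 C[4]=3 → dur=9, Σ=40 | A=compute:t4 B=load:t5 [load-bound]
step 6: C[5]=6 → dur=6, Σ=46 | A=idle B=compute:t5 [compute-only]

end_cycle[1] = 8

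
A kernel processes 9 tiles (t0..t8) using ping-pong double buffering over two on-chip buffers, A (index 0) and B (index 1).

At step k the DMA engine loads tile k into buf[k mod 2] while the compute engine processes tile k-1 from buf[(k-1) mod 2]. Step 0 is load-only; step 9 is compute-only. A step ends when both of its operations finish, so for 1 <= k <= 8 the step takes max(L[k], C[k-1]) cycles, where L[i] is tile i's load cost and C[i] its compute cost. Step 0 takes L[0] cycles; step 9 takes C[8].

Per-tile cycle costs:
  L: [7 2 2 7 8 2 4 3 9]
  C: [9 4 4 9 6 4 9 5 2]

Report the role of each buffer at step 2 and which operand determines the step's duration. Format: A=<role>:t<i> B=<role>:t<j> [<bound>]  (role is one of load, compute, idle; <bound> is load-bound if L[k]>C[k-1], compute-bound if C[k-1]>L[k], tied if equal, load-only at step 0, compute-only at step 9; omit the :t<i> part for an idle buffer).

step 2: A=load:t2 B=compute:t1 [compute-bound]

  0. 7=7c; end=7; A:t0 B:-
  1. max(2,9)=9c; end=16; A:t0 B:t1
  2. max(2,4)=4c; end=20; A:t2 B:t1
  3. max(7,4)=7c; end=27; A:t2 B:t3
  4. max(8,9)=9c; end=36; A:t4 B:t3
  5. max(2,6)=6c; end=42; A:t4 B:t5
  6. max(4,4)=4c; end=46; A:t6 B:t5
  7. max(3,9)=9c; end=55; A:t6 B:t7
  8. max(9,5)=9c; end=64; A:t8 B:t7
  9. 2=2c; end=66; A:t8 B:t7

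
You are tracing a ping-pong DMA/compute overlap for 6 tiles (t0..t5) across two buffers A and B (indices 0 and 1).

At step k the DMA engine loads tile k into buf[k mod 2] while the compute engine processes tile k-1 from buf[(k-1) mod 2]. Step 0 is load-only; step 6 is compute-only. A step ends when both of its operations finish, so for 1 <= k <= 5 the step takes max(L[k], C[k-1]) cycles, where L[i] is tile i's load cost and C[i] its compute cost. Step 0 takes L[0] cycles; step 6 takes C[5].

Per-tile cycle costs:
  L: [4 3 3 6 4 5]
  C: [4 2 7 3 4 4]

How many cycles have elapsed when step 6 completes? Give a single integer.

  0. 4=4c; end=4; A:t0 B:-
  1. max(3,4)=4c; end=8; A:t0 B:t1
  2. max(3,2)=3c; end=11; A:t2 B:t1
  3. max(6,7)=7c; end=18; A:t2 B:t3
  4. max(4,3)=4c; end=22; A:t4 B:t3
  5. max(5,4)=5c; end=27; A:t4 B:t5
  6. 4=4c; end=31; A:t4 B:t5

end_cycle[6] = 31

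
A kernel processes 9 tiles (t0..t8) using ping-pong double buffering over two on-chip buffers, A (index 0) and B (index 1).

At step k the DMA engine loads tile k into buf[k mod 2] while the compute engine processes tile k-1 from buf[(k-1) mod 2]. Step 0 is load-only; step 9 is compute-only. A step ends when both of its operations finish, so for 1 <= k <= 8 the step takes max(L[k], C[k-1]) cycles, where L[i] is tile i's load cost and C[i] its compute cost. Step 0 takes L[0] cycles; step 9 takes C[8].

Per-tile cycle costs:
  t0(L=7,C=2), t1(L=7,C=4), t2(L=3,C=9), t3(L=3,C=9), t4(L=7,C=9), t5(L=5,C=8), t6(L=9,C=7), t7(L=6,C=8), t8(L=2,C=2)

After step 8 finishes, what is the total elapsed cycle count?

end_cycle[8] = 69

k=0 load=t0/7c comp=- wait=7 total=7
k=1 load=t1/7c comp=t0/2c wait=7 total=14
k=2 load=t2/3c comp=t1/4c wait=4 total=18
k=3 load=t3/3c comp=t2/9c wait=9 total=27
k=4 load=t4/7c comp=t3/9c wait=9 total=36
k=5 load=t5/5c comp=t4/9c wait=9 total=45
k=6 load=t6/9c comp=t5/8c wait=9 total=54
k=7 load=t7/6c comp=t6/7c wait=7 total=61
k=8 load=t8/2c comp=t7/8c wait=8 total=69
k=9 load=- comp=t8/2c wait=2 total=71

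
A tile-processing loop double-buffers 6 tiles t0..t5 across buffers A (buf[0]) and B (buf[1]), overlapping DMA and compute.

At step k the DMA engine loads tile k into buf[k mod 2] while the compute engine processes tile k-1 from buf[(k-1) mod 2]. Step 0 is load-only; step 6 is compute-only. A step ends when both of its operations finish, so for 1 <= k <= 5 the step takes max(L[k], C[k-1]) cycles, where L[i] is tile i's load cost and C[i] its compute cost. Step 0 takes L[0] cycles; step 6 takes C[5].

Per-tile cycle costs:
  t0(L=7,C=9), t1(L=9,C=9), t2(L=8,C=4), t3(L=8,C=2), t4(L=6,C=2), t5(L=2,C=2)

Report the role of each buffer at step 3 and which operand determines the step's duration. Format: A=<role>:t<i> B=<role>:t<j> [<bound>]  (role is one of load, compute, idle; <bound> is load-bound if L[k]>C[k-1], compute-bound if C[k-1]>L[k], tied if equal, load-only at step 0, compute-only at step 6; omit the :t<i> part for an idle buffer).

step 3: A=compute:t2 B=load:t3 [load-bound]

  0. 7=7c; end=7; A:t0 B:-
  1. max(9,9)=9c; end=16; A:t0 B:t1
  2. max(8,9)=9c; end=25; A:t2 B:t1
  3. max(8,4)=8c; end=33; A:t2 B:t3
  4. max(6,2)=6c; end=39; A:t4 B:t3
  5. max(2,2)=2c; end=41; A:t4 B:t5
  6. 2=2c; end=43; A:t4 B:t5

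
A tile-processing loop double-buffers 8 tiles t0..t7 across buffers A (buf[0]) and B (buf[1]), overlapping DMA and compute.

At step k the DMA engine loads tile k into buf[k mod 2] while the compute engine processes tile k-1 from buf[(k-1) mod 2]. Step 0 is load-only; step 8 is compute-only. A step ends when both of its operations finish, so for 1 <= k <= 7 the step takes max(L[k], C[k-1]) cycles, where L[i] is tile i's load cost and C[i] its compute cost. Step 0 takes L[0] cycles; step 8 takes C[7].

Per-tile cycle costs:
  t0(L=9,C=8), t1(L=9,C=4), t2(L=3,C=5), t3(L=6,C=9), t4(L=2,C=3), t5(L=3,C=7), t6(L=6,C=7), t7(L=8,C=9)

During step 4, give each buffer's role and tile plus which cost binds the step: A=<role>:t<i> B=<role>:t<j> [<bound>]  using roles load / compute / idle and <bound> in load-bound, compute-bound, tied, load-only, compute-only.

step 0: L[0]=9 → dur=9, Σ=9 | A=load:t0 B=idle [load-only]
step 1: L[1]=9 C[0]=8 → dur=9, Σ=18 | A=compute:t0 B=load:t1 [load-bound]
step 2: L[2]=3 C[1]=4 → dur=4, Σ=22 | A=load:t2 B=compute:t1 [compute-bound]
step 3: L[3]=6 C[2]=5 → dur=6, Σ=28 | A=compute:t2 B=load:t3 [load-bound]
step 4: L[4]=2 C[3]=9 → dur=9, Σ=37 | A=load:t4 B=compute:t3 [compute-bound]
step 5: L[5]=3 C[4]=3 → dur=3, Σ=40 | A=compute:t4 B=load:t5 [tied]
step 6: L[6]=6 C[5]=7 → dur=7, Σ=47 | A=load:t6 B=compute:t5 [compute-bound]
step 7: L[7]=8 C[6]=7 → dur=8, Σ=55 | A=compute:t6 B=load:t7 [load-bound]
step 8: C[7]=9 → dur=9, Σ=64 | A=idle B=compute:t7 [compute-only]

step 4: A=load:t4 B=compute:t3 [compute-bound]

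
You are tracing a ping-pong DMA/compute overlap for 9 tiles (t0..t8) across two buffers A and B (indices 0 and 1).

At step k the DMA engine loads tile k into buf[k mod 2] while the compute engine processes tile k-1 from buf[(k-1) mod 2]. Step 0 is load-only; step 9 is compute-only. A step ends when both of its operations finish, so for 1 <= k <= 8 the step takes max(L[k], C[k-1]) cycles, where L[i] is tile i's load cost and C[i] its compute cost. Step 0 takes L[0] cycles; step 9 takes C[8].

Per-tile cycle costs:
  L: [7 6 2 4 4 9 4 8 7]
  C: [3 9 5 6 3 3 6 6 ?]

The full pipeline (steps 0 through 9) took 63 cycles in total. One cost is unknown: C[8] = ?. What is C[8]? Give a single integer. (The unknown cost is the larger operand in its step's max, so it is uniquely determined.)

C[8] = 2

step 0 = dur = L[0]=7 = 7
step 1 = dur = max(L[1]=6, C[0]=3) = 6
step 2 = dur = max(L[2]=2, C[1]=9) = 9
step 3 = dur = max(L[3]=4, C[2]=5) = 5
step 4 = dur = max(L[4]=4, C[3]=6) = 6
step 5 = dur = max(L[5]=9, C[4]=3) = 9
step 6 = dur = max(L[6]=4, C[5]=3) = 4
step 7 = dur = max(L[7]=8, C[6]=6) = 8
step 8 = dur = max(L[8]=7, C[7]=6) = 7
step 9 = dur = C[8]=? = C[8]  (unknown; binding)
sum of known step durations = 61
dur[9] = total - known = 63 - 61 = 2
C[8] is the binding max in step 9, so C[8] = dur[9] = 2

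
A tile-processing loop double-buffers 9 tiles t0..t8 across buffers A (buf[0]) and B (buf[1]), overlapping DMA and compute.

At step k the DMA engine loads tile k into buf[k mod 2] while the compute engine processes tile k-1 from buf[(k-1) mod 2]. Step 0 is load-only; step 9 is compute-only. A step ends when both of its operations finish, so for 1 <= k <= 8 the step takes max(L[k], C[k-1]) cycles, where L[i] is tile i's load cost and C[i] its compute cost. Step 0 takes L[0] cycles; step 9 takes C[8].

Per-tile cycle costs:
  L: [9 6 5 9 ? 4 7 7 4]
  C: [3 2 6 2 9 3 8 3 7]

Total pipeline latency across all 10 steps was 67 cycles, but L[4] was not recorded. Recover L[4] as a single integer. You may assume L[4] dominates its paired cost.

step 0 | dur = L[0]=9 = 9
step 1 | dur = max(L[1]=6, C[0]=3) = 6
step 2 | dur = max(L[2]=5, C[1]=2) = 5
step 3 | dur = max(L[3]=9, C[2]=6) = 9
step 4 | dur = max(L[4]=?, C[3]=2) = L[4]  (unknown; binding)
step 5 | dur = max(L[5]=4, C[4]=9) = 9
step 6 | dur = max(L[6]=7, C[5]=3) = 7
step 7 | dur = max(L[7]=7, C[6]=8) = 8
step 8 | dur = max(L[8]=4, C[7]=3) = 4
step 9 | dur = C[8]=7 = 7
sum of known step durations = 64
dur[4] = total - known = 67 - 64 = 3
L[4] is the binding max in step 4, so L[4] = dur[4] = 3

L[4] = 3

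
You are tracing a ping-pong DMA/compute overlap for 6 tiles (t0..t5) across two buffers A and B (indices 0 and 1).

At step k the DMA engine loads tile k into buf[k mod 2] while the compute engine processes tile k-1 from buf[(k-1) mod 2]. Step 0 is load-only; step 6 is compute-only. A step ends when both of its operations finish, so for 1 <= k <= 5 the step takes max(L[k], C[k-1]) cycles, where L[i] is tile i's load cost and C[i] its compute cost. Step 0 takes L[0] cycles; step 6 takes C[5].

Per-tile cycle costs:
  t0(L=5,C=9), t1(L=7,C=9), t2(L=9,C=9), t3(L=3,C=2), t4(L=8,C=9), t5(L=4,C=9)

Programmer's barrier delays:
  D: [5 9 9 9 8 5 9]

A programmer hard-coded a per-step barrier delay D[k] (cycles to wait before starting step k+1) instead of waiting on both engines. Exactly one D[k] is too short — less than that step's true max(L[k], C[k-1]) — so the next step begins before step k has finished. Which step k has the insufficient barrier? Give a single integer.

hazard at step 5

step 0: need L[0]=5 = 5; D[0]=5 ok
step 1: need max(L[1]=7,C[0]=9) = 9; D[1]=9 ok
step 2: need max(L[2]=9,C[1]=9) = 9; D[2]=9 ok
step 3: need max(L[3]=3,C[2]=9) = 9; D[3]=9 ok
step 4: need max(L[4]=8,C[3]=2) = 8; D[4]=8 ok
step 5: need max(L[5]=4,C[4]=9) = 9; D[5]=5 SHORT
step 6: need C[5]=9 = 9; D[6]=9 ok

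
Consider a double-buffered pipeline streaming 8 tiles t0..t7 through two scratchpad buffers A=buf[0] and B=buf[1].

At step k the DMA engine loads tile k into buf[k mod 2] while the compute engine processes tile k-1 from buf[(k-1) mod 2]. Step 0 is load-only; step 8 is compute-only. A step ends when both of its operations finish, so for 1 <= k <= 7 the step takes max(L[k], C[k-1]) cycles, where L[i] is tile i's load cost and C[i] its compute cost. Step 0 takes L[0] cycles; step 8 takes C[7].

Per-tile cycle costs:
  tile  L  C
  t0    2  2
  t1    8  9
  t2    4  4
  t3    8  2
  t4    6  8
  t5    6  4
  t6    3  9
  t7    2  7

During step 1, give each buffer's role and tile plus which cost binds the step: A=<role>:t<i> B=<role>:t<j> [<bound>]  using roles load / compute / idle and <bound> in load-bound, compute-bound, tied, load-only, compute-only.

step 1: A=compute:t0 B=load:t1 [load-bound]

k=0 load=t0/2c comp=- wait=2 total=2
k=1 load=t1/8c comp=t0/2c wait=8 total=10
k=2 load=t2/4c comp=t1/9c wait=9 total=19
k=3 load=t3/8c comp=t2/4c wait=8 total=27
k=4 load=t4/6c comp=t3/2c wait=6 total=33
k=5 load=t5/6c comp=t4/8c wait=8 total=41
k=6 load=t6/3c comp=t5/4c wait=4 total=45
k=7 load=t7/2c comp=t6/9c wait=9 total=54
k=8 load=- comp=t7/7c wait=7 total=61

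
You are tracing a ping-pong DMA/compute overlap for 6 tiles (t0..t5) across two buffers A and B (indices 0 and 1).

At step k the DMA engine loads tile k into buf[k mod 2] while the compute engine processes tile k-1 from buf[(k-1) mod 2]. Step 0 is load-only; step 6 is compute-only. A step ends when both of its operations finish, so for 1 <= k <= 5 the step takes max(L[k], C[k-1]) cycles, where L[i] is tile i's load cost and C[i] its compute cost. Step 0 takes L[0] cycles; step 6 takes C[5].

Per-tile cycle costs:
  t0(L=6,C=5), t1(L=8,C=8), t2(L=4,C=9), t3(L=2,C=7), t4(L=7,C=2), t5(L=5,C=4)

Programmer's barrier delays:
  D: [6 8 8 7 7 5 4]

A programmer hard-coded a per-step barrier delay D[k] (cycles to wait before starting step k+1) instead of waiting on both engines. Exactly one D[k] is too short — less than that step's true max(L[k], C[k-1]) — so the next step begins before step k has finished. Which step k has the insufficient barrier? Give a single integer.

k=0 barrier L[0]=6→6c, D[0]=6 ok
k=1 barrier max(L[1]=8,C[0]=5)→8c, D[1]=8 ok
k=2 barrier max(L[2]=4,C[1]=8)→8c, D[2]=8 ok
k=3 barrier max(L[3]=2,C[2]=9)→9c, D[3]=7 SHORT
k=4 barrier max(L[4]=7,C[3]=7)→7c, D[4]=7 ok
k=5 barrier max(L[5]=5,C[4]=2)→5c, D[5]=5 ok
k=6 barrier C[5]=4→4c, D[6]=4 ok

hazard at step 3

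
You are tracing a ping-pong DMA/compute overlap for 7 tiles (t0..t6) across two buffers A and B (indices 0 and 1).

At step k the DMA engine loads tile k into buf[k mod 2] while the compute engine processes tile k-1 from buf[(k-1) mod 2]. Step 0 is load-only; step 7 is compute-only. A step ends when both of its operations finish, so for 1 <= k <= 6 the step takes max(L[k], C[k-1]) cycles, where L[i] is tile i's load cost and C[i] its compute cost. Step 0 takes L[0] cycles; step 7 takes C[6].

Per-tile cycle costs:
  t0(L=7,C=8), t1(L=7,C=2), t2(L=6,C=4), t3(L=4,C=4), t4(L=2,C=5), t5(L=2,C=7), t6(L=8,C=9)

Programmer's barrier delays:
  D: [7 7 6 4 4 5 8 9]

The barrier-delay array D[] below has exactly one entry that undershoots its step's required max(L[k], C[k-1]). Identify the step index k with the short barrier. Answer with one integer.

k=0 barrier L[0]=7→7c, D[0]=7 ok
k=1 barrier max(L[1]=7,C[0]=8)→8c, D[1]=7 SHORT
k=2 barrier max(L[2]=6,C[1]=2)→6c, D[2]=6 ok
k=3 barrier max(L[3]=4,C[2]=4)→4c, D[3]=4 ok
k=4 barrier max(L[4]=2,C[3]=4)→4c, D[4]=4 ok
k=5 barrier max(L[5]=2,C[4]=5)→5c, D[5]=5 ok
k=6 barrier max(L[6]=8,C[5]=7)→8c, D[6]=8 ok
k=7 barrier C[6]=9→9c, D[7]=9 ok

hazard at step 1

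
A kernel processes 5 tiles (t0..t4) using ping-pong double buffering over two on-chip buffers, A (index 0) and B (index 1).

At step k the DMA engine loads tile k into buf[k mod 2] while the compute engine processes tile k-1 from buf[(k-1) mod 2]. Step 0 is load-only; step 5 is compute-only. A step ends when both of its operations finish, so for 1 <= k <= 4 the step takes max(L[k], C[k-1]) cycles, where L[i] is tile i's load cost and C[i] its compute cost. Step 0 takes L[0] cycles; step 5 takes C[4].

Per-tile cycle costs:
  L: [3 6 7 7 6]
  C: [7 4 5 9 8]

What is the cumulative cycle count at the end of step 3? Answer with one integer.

step 0: L[0]=3 → dur=3, Σ=3 | A=load:t0 B=idle [load-only]
step 1: L[1]=6 C[0]=7 → dur=7, Σ=10 | A=compute:t0 B=load:t1 [compute-bound]
step 2: L[2]=7 C[1]=4 → dur=7, Σ=17 | A=load:t2 B=compute:t1 [load-bound]
step 3: L[3]=7 C[2]=5 → dur=7, Σ=24 | A=compute:t2 B=load:t3 [load-bound]
step 4: L[4]=6 C[3]=9 → dur=9, Σ=33 | A=load:t4 B=compute:t3 [compute-bound]
step 5: C[4]=8 → dur=8, Σ=41 | A=compute:t4 B=idle [compute-only]

end_cycle[3] = 24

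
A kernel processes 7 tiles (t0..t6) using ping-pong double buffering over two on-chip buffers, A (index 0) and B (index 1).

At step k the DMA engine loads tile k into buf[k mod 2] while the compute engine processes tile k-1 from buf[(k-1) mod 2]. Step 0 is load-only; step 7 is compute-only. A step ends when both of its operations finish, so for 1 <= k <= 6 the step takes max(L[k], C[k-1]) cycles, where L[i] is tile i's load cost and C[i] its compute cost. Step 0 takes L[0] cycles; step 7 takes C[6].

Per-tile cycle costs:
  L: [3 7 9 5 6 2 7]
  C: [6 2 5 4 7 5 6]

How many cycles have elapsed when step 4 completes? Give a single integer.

end_cycle[4] = 30

  0. 3=3c; end=3; A:t0 B:-
  1. max(7,6)=7c; end=10; A:t0 B:t1
  2. max(9,2)=9c; end=19; A:t2 B:t1
  3. max(5,5)=5c; end=24; A:t2 B:t3
  4. max(6,4)=6c; end=30; A:t4 B:t3
  5. max(2,7)=7c; end=37; A:t4 B:t5
  6. max(7,5)=7c; end=44; A:t6 B:t5
  7. 6=6c; end=50; A:t6 B:t5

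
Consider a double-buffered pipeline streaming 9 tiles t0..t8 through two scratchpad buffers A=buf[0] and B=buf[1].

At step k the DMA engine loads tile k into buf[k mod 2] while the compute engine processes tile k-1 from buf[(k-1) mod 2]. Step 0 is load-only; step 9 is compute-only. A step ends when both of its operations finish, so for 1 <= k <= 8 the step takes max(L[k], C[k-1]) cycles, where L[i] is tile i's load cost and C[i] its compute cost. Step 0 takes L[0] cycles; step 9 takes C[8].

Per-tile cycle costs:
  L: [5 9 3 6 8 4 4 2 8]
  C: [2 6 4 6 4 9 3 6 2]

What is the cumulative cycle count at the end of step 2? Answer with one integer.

  0. 5=5c; end=5; A:t0 B:-
  1. max(9,2)=9c; end=14; A:t0 B:t1
  2. max(3,6)=6c; end=20; A:t2 B:t1
  3. max(6,4)=6c; end=26; A:t2 B:t3
  4. max(8,6)=8c; end=34; A:t4 B:t3
  5. max(4,4)=4c; end=38; A:t4 B:t5
  6. max(4,9)=9c; end=47; A:t6 B:t5
  7. max(2,3)=3c; end=50; A:t6 B:t7
  8. max(8,6)=8c; end=58; A:t8 B:t7
  9. 2=2c; end=60; A:t8 B:t7

end_cycle[2] = 20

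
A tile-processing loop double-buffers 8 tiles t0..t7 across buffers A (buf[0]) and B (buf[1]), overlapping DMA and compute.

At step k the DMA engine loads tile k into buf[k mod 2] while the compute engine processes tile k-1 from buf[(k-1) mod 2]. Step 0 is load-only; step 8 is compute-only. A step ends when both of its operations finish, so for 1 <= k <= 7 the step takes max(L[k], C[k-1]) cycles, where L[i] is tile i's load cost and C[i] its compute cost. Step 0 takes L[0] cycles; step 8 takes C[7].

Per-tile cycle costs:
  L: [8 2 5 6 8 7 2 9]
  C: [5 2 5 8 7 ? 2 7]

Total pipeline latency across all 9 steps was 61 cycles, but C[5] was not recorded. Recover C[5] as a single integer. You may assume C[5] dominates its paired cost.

C[5] = 6

step 0 → dur = L[0]=8 = 8
step 1 → dur = max(L[1]=2, C[0]=5) = 5
step 2 → dur = max(L[2]=5, C[1]=2) = 5
step 3 → dur = max(L[3]=6, C[2]=5) = 6
step 4 → dur = max(L[4]=8, C[3]=8) = 8
step 5 → dur = max(L[5]=7, C[4]=7) = 7
step 6 → dur = max(L[6]=2, C[5]=?) = C[5]  (unknown; binding)
step 7 → dur = max(L[7]=9, C[6]=2) = 9
step 8 → dur = C[7]=7 = 7
sum of known step durations = 55
dur[6] = total - known = 61 - 55 = 6
C[5] is the binding max in step 6, so C[5] = dur[6] = 6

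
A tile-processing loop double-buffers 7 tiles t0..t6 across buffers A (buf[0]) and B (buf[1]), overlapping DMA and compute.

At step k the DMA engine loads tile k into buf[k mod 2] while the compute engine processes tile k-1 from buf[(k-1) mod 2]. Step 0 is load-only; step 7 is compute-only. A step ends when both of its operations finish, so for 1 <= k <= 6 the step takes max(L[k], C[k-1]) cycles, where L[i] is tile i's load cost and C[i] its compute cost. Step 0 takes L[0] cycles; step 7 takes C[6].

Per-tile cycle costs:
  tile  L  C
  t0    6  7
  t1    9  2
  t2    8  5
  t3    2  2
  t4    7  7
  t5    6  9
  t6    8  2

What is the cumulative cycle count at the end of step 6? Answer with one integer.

end_cycle[6] = 51

step 0: L[0]=6 → dur=6, Σ=6 | A=load:t0 B=idle [load-only]
step 1: L[1]=9 C[0]=7 → dur=9, Σ=15 | A=compute:t0 B=load:t1 [load-bound]
step 2: L[2]=8 C[1]=2 → dur=8, Σ=23 | A=load:t2 B=compute:t1 [load-bound]
step 3: L[3]=2 C[2]=5 → dur=5, Σ=28 | A=compute:t2 B=load:t3 [compute-bound]
step 4: L[4]=7 C[3]=2 → dur=7, Σ=35 | A=load:t4 B=compute:t3 [load-bound]
step 5: L[5]=6 C[4]=7 → dur=7, Σ=42 | A=compute:t4 B=load:t5 [compute-bound]
step 6: L[6]=8 C[5]=9 → dur=9, Σ=51 | A=load:t6 B=compute:t5 [compute-bound]
step 7: C[6]=2 → dur=2, Σ=53 | A=compute:t6 B=idle [compute-only]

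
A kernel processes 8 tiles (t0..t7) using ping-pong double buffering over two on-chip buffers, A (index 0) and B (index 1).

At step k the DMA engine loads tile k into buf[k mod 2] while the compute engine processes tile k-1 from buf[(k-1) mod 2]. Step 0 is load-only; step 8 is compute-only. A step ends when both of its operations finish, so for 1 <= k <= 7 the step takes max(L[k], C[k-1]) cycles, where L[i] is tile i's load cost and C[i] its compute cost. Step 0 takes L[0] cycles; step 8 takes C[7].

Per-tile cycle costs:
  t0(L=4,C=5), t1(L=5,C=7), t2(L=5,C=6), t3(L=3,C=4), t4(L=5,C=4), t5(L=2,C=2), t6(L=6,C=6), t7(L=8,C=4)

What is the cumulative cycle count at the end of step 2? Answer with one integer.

step 0: L[0]=4 → dur=4, Σ=4 | A=load:t0 B=idle [load-only]
step 1: L[1]=5 C[0]=5 → dur=5, Σ=9 | A=compute:t0 B=load:t1 [tied]
step 2: L[2]=5 C[1]=7 → dur=7, Σ=16 | A=load:t2 B=compute:t1 [compute-bound]
step 3: L[3]=3 C[2]=6 → dur=6, Σ=22 | A=compute:t2 B=load:t3 [compute-bound]
step 4: L[4]=5 C[3]=4 → dur=5, Σ=27 | A=load:t4 B=compute:t3 [load-bound]
step 5: L[5]=2 C[4]=4 → dur=4, Σ=31 | A=compute:t4 B=load:t5 [compute-bound]
step 6: L[6]=6 C[5]=2 → dur=6, Σ=37 | A=load:t6 B=compute:t5 [load-bound]
step 7: L[7]=8 C[6]=6 → dur=8, Σ=45 | A=compute:t6 B=load:t7 [load-bound]
step 8: C[7]=4 → dur=4, Σ=49 | A=idle B=compute:t7 [compute-only]

end_cycle[2] = 16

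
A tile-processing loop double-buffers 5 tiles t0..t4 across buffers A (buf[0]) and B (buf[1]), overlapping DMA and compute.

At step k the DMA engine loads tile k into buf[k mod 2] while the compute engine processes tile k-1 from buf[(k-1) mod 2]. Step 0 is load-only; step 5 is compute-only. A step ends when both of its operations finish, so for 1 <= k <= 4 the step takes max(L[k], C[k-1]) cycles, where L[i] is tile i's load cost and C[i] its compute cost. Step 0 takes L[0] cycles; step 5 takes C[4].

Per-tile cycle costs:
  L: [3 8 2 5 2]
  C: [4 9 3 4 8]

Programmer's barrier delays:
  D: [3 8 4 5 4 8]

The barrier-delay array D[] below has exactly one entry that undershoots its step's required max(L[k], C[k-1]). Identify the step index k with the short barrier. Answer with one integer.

step 0: need L[0]=3 = 3; D[0]=3 ok
step 1: need max(L[1]=8,C[0]=4) = 8; D[1]=8 ok
step 2: need max(L[2]=2,C[1]=9) = 9; D[2]=4 SHORT
step 3: need max(L[3]=5,C[2]=3) = 5; D[3]=5 ok
step 4: need max(L[4]=2,C[3]=4) = 4; D[4]=4 ok
step 5: need C[4]=8 = 8; D[5]=8 ok

hazard at step 2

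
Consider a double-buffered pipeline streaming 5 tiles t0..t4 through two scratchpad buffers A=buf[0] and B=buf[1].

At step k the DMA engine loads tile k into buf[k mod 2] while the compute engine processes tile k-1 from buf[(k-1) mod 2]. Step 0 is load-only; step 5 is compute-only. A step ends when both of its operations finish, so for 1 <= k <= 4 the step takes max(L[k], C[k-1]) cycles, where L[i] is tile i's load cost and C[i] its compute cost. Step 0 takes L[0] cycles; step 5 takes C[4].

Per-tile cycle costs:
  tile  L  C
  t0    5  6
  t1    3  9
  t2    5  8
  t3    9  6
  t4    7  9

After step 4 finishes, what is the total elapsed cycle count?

[0] DMA t0→A (5c) ∥ CU idle ⇒ 5c, clock 5
[1] DMA t1→B (3c) ∥ CU A:t0 (6c) ⇒ 6c, clock 11
[2] DMA t2→A (5c) ∥ CU B:t1 (9c) ⇒ 9c, clock 20
[3] DMA t3→B (9c) ∥ CU A:t2 (8c) ⇒ 9c, clock 29
[4] DMA t4→A (7c) ∥ CU B:t3 (6c) ⇒ 7c, clock 36
[5] DMA idle ∥ CU A:t4 (9c) ⇒ 9c, clock 45

end_cycle[4] = 36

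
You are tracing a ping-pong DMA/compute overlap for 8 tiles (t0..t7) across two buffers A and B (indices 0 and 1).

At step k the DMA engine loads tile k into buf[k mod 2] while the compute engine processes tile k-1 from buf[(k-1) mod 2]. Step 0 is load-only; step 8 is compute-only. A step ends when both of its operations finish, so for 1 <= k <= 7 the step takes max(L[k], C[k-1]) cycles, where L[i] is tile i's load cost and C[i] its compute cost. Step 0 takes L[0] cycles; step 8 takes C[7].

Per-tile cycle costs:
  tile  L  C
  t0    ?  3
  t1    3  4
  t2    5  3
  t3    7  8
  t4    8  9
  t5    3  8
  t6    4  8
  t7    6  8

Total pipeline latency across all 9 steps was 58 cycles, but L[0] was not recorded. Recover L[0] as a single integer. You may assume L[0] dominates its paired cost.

step 0: dur = L[0]=? = L[0]  (unknown; binding)
step 1: dur = max(L[1]=3, C[0]=3) = 3
step 2: dur = max(L[2]=5, C[1]=4) = 5
step 3: dur = max(L[3]=7, C[2]=3) = 7
step 4: dur = max(L[4]=8, C[3]=8) = 8
step 5: dur = max(L[5]=3, C[4]=9) = 9
step 6: dur = max(L[6]=4, C[5]=8) = 8
step 7: dur = max(L[7]=6, C[6]=8) = 8
step 8: dur = C[7]=8 = 8
sum of known step durations = 56
dur[0] = total - known = 58 - 56 = 2
L[0] is the binding max in step 0, so L[0] = dur[0] = 2

L[0] = 2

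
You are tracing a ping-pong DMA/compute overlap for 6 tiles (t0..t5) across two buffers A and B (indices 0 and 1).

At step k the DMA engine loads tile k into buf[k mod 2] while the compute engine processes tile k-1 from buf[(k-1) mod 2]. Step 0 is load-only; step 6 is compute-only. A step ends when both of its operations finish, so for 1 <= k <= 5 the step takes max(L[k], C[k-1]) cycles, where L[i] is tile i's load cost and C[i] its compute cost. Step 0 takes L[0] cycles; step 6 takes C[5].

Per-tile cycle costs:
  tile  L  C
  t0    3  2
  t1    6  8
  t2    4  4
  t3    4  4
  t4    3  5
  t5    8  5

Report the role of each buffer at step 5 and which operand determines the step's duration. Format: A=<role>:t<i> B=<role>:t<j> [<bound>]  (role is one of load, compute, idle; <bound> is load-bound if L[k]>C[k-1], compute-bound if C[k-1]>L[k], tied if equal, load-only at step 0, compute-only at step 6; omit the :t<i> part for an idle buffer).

step 5: A=compute:t4 B=load:t5 [load-bound]

step 0: L[0]=3 → dur=3, Σ=3 | A=load:t0 B=idle [load-only]
step 1: L[1]=6 C[0]=2 → dur=6, Σ=9 | A=compute:t0 B=load:t1 [load-bound]
step 2: L[2]=4 C[1]=8 → dur=8, Σ=17 | A=load:t2 B=compute:t1 [compute-bound]
step 3: L[3]=4 C[2]=4 → dur=4, Σ=21 | A=compute:t2 B=load:t3 [tied]
step 4: L[4]=3 C[3]=4 → dur=4, Σ=25 | A=load:t4 B=compute:t3 [compute-bound]
step 5: L[5]=8 C[4]=5 → dur=8, Σ=33 | A=compute:t4 B=load:t5 [load-bound]
step 6: C[5]=5 → dur=5, Σ=38 | A=idle B=compute:t5 [compute-only]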